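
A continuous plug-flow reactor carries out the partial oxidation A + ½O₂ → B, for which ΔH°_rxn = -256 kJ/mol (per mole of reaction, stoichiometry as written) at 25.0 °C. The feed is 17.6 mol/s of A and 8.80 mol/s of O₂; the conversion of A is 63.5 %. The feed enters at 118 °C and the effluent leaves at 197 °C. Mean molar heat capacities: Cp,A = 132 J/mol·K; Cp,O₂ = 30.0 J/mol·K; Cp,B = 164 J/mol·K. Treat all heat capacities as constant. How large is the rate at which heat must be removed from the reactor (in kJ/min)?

Q_out = 157000 kJ/min

Extent of reaction ξ = 0.635 × 17.6 = 11.176 mol/s
Reaction term: ξ·ΔH°_rxn = 11.176 × -256 = -2861.1 kJ/s
Sensible, feed 118→25 °C: -240.61 kJ/s
Outlet flows (mol/s): A 6.424, O₂ 3.212, B 11.176
Sensible, products 25→197 °C: 477.68 kJ/s
Q = ΔH = -2624 kJ/s = -2624 kW
Heat removed = 157440 kJ/min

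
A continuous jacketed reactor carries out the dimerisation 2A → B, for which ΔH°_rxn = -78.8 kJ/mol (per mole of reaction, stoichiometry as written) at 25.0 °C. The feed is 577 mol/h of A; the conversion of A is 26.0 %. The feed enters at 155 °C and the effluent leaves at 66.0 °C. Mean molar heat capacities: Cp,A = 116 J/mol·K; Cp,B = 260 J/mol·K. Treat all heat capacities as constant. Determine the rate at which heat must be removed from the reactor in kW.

Extent of reaction ξ = 0.260 × 577 / 2 = 75.01 mol/h
Reaction term: ξ·ΔH°_rxn = 75.01 × -78.8 = -5910.8 kJ/h
Sensible, feed 155→25 °C: -8701.2 kJ/h
Outlet flows (mol/h): A 426.98, B 75.01
Sensible, products 25→66.0 °C: 2830.3 kJ/h
Q = ΔH = -11782 kJ/h = -3.2727 kW
Heat removed = 3.2727 kW

Q_out = 3.27 kW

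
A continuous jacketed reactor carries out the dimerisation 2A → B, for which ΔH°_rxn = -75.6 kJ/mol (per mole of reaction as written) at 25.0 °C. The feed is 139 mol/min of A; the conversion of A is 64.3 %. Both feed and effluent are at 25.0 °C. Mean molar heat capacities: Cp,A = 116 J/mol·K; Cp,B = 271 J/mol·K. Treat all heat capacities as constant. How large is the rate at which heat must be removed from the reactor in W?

Extent of reaction ξ = 0.643 × 139 / 2 = 44.688 mol/min
Reaction term: ξ·ΔH°_rxn = 44.688 × -75.6 = -3378.5 kJ/min
Q = ΔH = -3378.5 kJ/min = -56.308 kW
Heat removed = 56308 W

Q_out = 56300 W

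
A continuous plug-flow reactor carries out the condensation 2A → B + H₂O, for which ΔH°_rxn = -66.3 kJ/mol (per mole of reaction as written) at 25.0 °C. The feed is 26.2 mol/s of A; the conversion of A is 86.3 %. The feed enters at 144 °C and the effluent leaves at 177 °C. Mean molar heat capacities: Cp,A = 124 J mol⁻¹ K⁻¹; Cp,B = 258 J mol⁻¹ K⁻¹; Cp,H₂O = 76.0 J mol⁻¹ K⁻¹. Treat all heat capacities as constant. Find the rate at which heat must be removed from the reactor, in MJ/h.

Q_out = 1780 MJ/h

Extent of reaction ξ = 0.863 × 26.2 / 2 = 11.305 mol/s
Reaction term: ξ·ΔH°_rxn = 11.305 × -66.3 = -749.54 kJ/s
Sensible, feed 144→25 °C: -386.61 kJ/s
Outlet flows (mol/s): A 3.5894, B 11.305, H₂O 11.305
Sensible, products 25→177 °C: 641.6 kJ/s
Q = ΔH = -494.55 kJ/s = -494.55 kW
Heat removed = 1780.4 MJ/h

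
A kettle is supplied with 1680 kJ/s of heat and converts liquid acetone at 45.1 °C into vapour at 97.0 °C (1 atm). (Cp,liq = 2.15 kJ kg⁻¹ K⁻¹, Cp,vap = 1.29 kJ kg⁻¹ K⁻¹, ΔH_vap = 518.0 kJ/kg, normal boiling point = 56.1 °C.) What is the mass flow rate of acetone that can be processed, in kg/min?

Δh = 2.15×(56.1−45.1) + 518.0 + 1.29×(97.0−56.1) = 594.41 kJ/kg
Q = 1680 kJ/s = 1680 kJ/s = 100800 kJ/min
ṁ = Q/Δh = 100800 / 594.41 = 169.58 kg/min

ṁ = 170 kg/min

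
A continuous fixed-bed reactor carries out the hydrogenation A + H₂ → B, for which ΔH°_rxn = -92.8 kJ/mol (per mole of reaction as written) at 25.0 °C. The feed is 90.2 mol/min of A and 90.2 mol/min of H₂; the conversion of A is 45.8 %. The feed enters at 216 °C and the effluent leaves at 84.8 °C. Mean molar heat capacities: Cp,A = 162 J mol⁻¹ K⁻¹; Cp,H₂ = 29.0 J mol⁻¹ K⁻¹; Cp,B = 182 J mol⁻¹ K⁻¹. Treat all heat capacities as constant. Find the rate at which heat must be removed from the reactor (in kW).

Q_out = 102 kW

Extent of reaction ξ = 0.458 × 90.2 = 41.312 mol/min
Reaction term: ξ·ΔH°_rxn = 41.312 × -92.8 = -3833.7 kJ/min
Sensible, feed 216→25 °C: -3290.6 kJ/min
Outlet flows (mol/min): A 48.888, H₂ 48.888, B 41.312
Sensible, products 25→84.8 °C: 1008 kJ/min
Q = ΔH = -6116.3 kJ/min = -101.94 kW
Heat removed = 101.94 kW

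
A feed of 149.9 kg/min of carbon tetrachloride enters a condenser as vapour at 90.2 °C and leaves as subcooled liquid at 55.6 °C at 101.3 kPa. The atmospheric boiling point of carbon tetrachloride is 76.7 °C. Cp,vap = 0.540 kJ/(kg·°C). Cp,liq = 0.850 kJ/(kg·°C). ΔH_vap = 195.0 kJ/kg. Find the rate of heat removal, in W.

vapour 90.2→76.7 °C: -7.29 kJ/kg
condensation at 76.7 °C: -195 kJ/kg
liquid 76.7→55.6 °C: -17.935 kJ/kg
Δh = -7.29 + -195 + -17.935 = -220.22 kJ/kg
Q = ṁ·Δh = 149.9 kg/min × -220.22 kJ/kg = -33012 kJ/min
|Q| = 550.2 kW = 550200 W

Q_c = 550000 W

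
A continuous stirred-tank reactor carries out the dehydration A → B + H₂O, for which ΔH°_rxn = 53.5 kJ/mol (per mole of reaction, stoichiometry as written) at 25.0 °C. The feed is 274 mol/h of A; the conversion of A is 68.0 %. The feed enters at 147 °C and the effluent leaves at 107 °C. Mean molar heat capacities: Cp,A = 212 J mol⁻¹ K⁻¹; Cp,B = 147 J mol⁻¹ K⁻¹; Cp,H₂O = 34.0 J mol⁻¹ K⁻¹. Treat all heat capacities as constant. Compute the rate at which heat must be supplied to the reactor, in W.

Extent of reaction ξ = 0.680 × 274 = 186.32 mol/h
Reaction term: ξ·ΔH°_rxn = 186.32 × 53.5 = 9968.1 kJ/h
Sensible, feed 147→25 °C: -7086.7 kJ/h
Outlet flows (mol/h): A 87.68, B 186.32, H₂O 186.32
Sensible, products 25→107 °C: 4289.6 kJ/h
Q = ΔH = 7171 kJ/h = 1.9919 kW
Heat supplied = 1991.9 W

Q_in = 1990 W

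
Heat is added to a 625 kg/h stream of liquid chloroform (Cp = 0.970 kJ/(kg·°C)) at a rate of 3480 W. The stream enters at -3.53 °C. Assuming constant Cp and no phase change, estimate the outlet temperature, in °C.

Q = 3480 W = 12528 kJ/h
ΔT = Q/(ṁ·Cp) = 12528/(625×0.970) = 20.665 K
T_out = -3.53 + 20.665 = 17.135 °C

T_out = 17.1 °C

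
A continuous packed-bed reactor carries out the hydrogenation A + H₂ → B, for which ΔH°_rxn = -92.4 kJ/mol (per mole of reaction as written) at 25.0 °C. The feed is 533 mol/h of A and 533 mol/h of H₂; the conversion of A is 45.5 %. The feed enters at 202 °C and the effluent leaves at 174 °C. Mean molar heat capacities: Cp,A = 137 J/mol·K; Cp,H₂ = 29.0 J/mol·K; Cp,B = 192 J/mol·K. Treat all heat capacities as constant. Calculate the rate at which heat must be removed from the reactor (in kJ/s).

Extent of reaction ξ = 0.455 × 533 = 242.52 mol/h
Reaction term: ξ·ΔH°_rxn = 242.52 × -92.4 = -22408 kJ/h
Sensible, feed 202→25 °C: -15661 kJ/h
Outlet flows (mol/h): A 290.49, H₂ 290.49, B 242.52
Sensible, products 25→174 °C: 14123 kJ/h
Q = ΔH = -23946 kJ/h = -6.6517 kW
Heat removed = 6.6517 kJ/s

Q_out = 6.65 kJ/s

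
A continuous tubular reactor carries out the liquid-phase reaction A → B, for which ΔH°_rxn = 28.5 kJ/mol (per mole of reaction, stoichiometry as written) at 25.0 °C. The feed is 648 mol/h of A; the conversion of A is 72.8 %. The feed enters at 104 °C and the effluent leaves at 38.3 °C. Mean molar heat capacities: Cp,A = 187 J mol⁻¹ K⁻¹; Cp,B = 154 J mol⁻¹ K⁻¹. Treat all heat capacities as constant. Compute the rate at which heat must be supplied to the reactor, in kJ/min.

Extent of reaction ξ = 0.728 × 648 = 471.74 mol/h
Reaction term: ξ·ΔH°_rxn = 471.74 × 28.5 = 13445 kJ/h
Sensible, feed 104→25 °C: -9572.9 kJ/h
Outlet flows (mol/h): A 176.26, B 471.74
Sensible, products 25→38.3 °C: 1404.6 kJ/h
Q = ΔH = 5276.4 kJ/h = 1.4657 kW
Heat supplied = 87.94 kJ/min

Q_in = 87.9 kJ/min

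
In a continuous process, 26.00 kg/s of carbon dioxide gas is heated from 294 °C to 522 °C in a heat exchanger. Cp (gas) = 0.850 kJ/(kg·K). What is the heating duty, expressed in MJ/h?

Q = 18100 MJ/h

Q = ṁ·Cp·ΔT = 26.00 × 0.850 × (522 − 294) = 5038.8 kJ/s
Heating duty = 18140 MJ/h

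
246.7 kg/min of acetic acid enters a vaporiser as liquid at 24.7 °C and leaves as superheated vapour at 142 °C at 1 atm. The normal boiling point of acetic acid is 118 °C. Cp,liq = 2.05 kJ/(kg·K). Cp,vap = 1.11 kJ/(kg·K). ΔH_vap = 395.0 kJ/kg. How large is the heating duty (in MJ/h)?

liquid 24.7→118 °C: 191.26 kJ/kg
vaporisation at 118 °C: 395 kJ/kg
vapour 118→142 °C: 26.64 kJ/kg
Δh = 191.26 + 395 + 26.64 = 612.9 kJ/kg
Q = ṁ·Δh = 246.7 kg/min × 612.9 kJ/kg = 151200 kJ/min
|Q| = 2520.1 kW = 9072.2 MJ/h

Q = 9070 MJ/h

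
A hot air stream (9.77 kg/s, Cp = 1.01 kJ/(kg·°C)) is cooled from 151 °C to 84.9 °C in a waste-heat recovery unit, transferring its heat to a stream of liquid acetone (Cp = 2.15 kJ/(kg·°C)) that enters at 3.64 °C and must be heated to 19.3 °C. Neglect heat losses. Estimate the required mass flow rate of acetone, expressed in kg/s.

ṁ_c = 19.4 kg/s

Heat released by hot stream: Q = 9.77 × 1.01 × (151 − 84.9) = 652.25 kJ/s
Energy balance on cold side (adiabatic exchanger): Q = ṁ_c·Cp_c·(T_c,out − T_c,in)
ṁ_c = 652.25 / [2.15 × (19.3 − 3.64)] = 19.373 kg/s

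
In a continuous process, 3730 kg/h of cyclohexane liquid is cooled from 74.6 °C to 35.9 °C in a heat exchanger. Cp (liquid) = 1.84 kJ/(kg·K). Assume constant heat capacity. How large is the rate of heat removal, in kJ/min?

Q_c = 4430 kJ/min

Q = ṁ·Cp·ΔT = 3730 × 1.84 × (35.9 − 74.6) = -265610 kJ/h
Converting: 265610 / 3600 s = 73.779 kW
Cooling duty = 4426.8 kJ/min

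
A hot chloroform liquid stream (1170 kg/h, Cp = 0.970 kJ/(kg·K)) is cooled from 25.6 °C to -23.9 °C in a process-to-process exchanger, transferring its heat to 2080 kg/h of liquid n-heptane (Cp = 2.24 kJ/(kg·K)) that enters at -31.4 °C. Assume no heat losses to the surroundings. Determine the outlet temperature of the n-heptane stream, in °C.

T_c,out = -19.3 °C

Heat released by hot stream: Q = 1170 × 0.970 × (25.6 − -23.9) = 56178 kJ/h
Energy balance on cold side (adiabatic exchanger): Q = ṁ_c·Cp_c·(T_c,out − T_c,in)
T_c,out = -31.4 + 56178/(2080 × 2.24) = -19.343 °C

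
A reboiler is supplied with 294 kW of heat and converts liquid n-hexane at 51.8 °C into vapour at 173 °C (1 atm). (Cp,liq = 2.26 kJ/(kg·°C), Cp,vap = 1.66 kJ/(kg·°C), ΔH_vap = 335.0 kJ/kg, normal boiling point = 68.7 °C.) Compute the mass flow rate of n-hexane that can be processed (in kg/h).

Δh = 2.26×(68.7−51.8) + 335.0 + 1.66×(173−68.7) = 546.33 kJ/kg
Q = 294 kW = 294 kJ/s = 1.0584e+06 kJ/h
ṁ = Q/Δh = 1.0584e+06 / 546.33 = 1937.3 kg/h

ṁ = 1940 kg/h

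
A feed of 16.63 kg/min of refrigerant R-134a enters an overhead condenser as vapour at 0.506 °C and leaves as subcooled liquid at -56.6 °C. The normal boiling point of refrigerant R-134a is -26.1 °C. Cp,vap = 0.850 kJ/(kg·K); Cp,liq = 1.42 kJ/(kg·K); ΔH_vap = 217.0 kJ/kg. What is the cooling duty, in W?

vapour 0.506→-26.1 °C: -22.615 kJ/kg
condensation at -26.1 °C: -217 kJ/kg
liquid -26.1→-56.6 °C: -43.31 kJ/kg
Δh = -22.615 + -217 + -43.31 = -282.93 kJ/kg
Q = ṁ·Δh = 16.63 kg/min × -282.93 kJ/kg = -4705 kJ/min
|Q| = 78.417 kW = 78417 W

Q_c = 78400 W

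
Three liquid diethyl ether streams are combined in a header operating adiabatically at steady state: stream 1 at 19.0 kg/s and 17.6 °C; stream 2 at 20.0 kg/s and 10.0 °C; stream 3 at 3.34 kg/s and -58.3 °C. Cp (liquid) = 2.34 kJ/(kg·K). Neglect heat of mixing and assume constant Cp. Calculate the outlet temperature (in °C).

No heat crosses the boundary, so H_out = H_in.
T_out = Σ ṁᵢCp,ᵢTᵢ / Σ ṁᵢCp,ᵢ
      = 794.85 / 99.076 = 8.0226 °C

T_out = 8.02 °C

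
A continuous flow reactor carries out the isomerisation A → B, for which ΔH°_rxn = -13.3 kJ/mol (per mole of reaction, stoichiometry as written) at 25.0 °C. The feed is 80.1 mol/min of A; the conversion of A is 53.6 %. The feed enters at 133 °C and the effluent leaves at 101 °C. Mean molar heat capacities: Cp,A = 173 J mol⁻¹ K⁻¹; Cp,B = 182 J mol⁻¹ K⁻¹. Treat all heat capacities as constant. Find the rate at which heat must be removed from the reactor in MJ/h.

Extent of reaction ξ = 0.536 × 80.1 = 42.934 mol/min
Reaction term: ξ·ΔH°_rxn = 42.934 × -13.3 = -571.02 kJ/min
Sensible, feed 133→25 °C: -1496.6 kJ/min
Outlet flows (mol/min): A 37.166, B 42.934
Sensible, products 25→101 °C: 1082.5 kJ/min
Q = ΔH = -985.08 kJ/min = -16.418 kW
Heat removed = 59.105 MJ/h

Q_out = 59.1 MJ/h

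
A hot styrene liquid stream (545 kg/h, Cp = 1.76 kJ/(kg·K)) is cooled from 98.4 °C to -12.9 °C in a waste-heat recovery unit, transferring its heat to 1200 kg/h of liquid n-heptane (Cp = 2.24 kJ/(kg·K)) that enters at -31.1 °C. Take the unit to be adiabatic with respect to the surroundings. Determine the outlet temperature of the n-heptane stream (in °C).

Heat released by hot stream: Q = 545 × 1.76 × (98.4 − -12.9) = 106760 kJ/h
Energy balance on cold side (adiabatic exchanger): Q = ṁ_c·Cp_c·(T_c,out − T_c,in)
T_c,out = -31.1 + 106760/(1200 × 2.24) = 8.6169 °C

T_c,out = 8.62 °C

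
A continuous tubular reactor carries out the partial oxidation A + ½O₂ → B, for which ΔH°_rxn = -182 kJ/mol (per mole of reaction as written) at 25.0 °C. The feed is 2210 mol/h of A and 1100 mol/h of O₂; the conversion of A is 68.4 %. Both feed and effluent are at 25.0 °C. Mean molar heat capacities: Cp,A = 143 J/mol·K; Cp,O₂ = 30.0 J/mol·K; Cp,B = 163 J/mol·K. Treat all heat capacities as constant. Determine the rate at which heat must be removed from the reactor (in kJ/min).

Q_out = 4590 kJ/min

Extent of reaction ξ = 0.684 × 2210 = 1511.6 mol/h
Reaction term: ξ·ΔH°_rxn = 1511.6 × -182 = -275120 kJ/h
Q = ΔH = -275120 kJ/h = -76.422 kW
Heat removed = 4585.3 kJ/min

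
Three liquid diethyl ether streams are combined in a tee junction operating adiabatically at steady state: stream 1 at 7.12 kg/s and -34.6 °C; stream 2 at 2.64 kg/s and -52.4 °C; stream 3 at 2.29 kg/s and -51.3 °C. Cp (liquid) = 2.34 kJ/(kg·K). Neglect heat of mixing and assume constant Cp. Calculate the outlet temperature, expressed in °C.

Adiabatic, steady state ⇒ Σ ṁᵢCp,ᵢ(T_out − Tᵢ) = 0
T_out = Σ ṁᵢCp,ᵢTᵢ / Σ ṁᵢCp,ᵢ
      = -1175.1 / 28.197 = -41.673 °C

T_out = -41.7 °C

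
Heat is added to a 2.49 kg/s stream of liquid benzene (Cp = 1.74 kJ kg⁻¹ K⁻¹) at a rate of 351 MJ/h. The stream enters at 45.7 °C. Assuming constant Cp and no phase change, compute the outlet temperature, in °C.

Q = 351 MJ/h = 97.5 kJ/s
ΔT = Q/(ṁ·Cp) = 97.5/(2.49×1.74) = 22.504 K
T_out = 45.7 + 22.504 = 68.204 °C

T_out = 68.2 °C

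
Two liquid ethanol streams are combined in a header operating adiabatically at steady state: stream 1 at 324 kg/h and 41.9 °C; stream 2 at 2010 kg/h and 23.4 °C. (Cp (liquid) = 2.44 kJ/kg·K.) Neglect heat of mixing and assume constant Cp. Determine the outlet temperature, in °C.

T_out = 26.0 °C

No heat crosses the boundary, so H_out = H_in.
T_out = Σ ṁᵢCp,ᵢTᵢ / Σ ṁᵢCp,ᵢ
      = 147890 / 5695 = 25.968 °C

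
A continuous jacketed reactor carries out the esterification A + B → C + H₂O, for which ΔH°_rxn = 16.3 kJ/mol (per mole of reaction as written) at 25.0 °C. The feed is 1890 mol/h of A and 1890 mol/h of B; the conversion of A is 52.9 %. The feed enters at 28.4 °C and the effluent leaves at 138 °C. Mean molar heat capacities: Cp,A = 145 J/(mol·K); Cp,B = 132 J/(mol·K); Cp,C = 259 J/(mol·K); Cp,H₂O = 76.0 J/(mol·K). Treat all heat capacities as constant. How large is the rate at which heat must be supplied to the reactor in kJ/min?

Q_in = 1340 kJ/min

Extent of reaction ξ = 0.529 × 1890 = 999.81 mol/h
Reaction term: ξ·ΔH°_rxn = 999.81 × 16.3 = 16297 kJ/h
Sensible, feed 28.4→25 °C: -1780 kJ/h
Outlet flows (mol/h): A 890.19, B 890.19, C 999.81, H₂O 999.81
Sensible, products 25→138 °C: 65712 kJ/h
Q = ΔH = 80229 kJ/h = 22.286 kW
Heat supplied = 1337.1 kJ/min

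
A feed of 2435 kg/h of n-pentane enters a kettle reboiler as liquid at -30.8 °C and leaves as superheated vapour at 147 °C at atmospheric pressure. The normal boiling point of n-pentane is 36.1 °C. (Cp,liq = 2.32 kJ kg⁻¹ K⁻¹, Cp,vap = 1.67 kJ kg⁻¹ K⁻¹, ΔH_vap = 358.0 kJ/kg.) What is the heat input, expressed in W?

Q = 472000 W

liquid -30.8→36.1 °C: 155.21 kJ/kg
vaporisation at 36.1 °C: 358 kJ/kg
vapour 36.1→147 °C: 185.2 kJ/kg
Δh = 155.21 + 358 + 185.2 = 698.41 kJ/kg
Q = ṁ·Δh = 2435 kg/h × 698.41 kJ/kg = 1.7006e+06 kJ/h
|Q| = 472.4 kW = 472400 W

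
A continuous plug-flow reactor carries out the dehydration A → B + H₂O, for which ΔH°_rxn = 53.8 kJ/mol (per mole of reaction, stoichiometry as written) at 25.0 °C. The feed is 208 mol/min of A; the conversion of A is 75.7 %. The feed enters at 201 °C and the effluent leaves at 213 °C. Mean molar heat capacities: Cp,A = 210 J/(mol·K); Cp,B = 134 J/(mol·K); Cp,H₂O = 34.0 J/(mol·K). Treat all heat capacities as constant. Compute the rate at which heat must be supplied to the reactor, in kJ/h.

Extent of reaction ξ = 0.757 × 208 = 157.46 mol/min
Reaction term: ξ·ΔH°_rxn = 157.46 × 53.8 = 8471.1 kJ/min
Sensible, feed 201→25 °C: -7687.7 kJ/min
Outlet flows (mol/min): A 50.544, B 157.46, H₂O 157.46
Sensible, products 25→213 °C: 6968.6 kJ/min
Q = ΔH = 7752 kJ/min = 129.2 kW
Heat supplied = 465120 kJ/h

Q_in = 465000 kJ/h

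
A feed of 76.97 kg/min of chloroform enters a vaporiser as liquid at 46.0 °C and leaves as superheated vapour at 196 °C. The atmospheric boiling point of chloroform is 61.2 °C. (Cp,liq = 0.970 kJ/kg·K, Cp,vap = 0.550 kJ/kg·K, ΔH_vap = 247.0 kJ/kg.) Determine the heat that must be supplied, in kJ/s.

Q = 431 kJ/s

liquid 46.0→61.2 °C: 14.744 kJ/kg
vaporisation at 61.2 °C: 247 kJ/kg
vapour 61.2→196 °C: 74.14 kJ/kg
Δh = 14.744 + 247 + 74.14 = 335.88 kJ/kg
Q = ṁ·Δh = 76.97 kg/min × 335.88 kJ/kg = 25853 kJ/min
|Q| = 430.88 kW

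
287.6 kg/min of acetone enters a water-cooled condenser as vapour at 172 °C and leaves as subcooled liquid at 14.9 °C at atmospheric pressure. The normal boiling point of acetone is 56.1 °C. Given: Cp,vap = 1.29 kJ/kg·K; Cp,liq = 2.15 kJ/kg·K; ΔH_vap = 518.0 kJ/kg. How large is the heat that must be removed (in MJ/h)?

vapour 172→56.1 °C: -149.51 kJ/kg
condensation at 56.1 °C: -518 kJ/kg
liquid 56.1→14.9 °C: -88.58 kJ/kg
Δh = -149.51 + -518 + -88.58 = -756.09 kJ/kg
Q = ṁ·Δh = 287.6 kg/min × -756.09 kJ/kg = -217450 kJ/min
|Q| = 3624.2 kW = 13047 MJ/h

Q_c = 13000 MJ/h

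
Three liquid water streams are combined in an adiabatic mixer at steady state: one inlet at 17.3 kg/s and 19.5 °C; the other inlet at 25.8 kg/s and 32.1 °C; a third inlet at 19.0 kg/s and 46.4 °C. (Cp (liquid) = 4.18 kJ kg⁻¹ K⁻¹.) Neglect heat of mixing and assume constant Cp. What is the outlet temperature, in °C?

Energy balance with Q = 0: Σ ṁᵢCp,ᵢ(T_out − Tᵢ) = 0
T_out = Σ ṁᵢCp,ᵢTᵢ / Σ ṁᵢCp,ᵢ
      = 8557 / 259.58 = 32.965 °C

T_out = 33.0 °C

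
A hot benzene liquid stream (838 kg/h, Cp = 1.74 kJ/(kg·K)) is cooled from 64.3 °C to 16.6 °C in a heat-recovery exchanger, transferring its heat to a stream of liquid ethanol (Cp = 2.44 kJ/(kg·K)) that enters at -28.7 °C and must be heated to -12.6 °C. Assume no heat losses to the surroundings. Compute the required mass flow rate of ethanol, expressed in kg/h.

ṁ_c = 1770 kg/h

Heat released by hot stream: Q = 838 × 1.74 × (64.3 − 16.6) = 69552 kJ/h
Energy balance on cold side (adiabatic exchanger): Q = ṁ_c·Cp_c·(T_c,out − T_c,in)
ṁ_c = 69552 / [2.44 × (-12.6 − -28.7)] = 1770.5 kg/h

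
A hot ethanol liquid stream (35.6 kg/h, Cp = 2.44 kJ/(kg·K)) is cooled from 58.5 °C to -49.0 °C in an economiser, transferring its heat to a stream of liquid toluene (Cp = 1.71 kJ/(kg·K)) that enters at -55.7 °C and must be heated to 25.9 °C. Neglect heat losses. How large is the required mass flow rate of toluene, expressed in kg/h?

Heat released by hot stream: Q = 35.6 × 2.44 × (58.5 − -49.0) = 9337.9 kJ/h
Energy balance on cold side (adiabatic exchanger): Q = ṁ_c·Cp_c·(T_c,out − T_c,in)
ṁ_c = 9337.9 / [1.71 × (25.9 − -55.7)] = 66.921 kg/h

ṁ_c = 66.9 kg/h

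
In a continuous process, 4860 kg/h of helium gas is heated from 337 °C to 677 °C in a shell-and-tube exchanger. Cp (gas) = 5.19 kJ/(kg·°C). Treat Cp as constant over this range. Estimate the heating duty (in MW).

Q = 2.38 MW

Q = ṁ·Cp·ΔT = 4860 × 5.19 × (677 − 337) = 8.576e+06 kJ/h
Converting: 8.576e+06 / 3600 s = 2382.2 kW
Heating duty = 2.3822 MW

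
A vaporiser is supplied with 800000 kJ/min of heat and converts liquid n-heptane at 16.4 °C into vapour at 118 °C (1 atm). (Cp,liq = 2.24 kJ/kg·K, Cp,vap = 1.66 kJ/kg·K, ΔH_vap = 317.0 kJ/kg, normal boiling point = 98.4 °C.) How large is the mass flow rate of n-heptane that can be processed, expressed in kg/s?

ṁ = 25.0 kg/s

Δh = 2.24×(98.4−16.4) + 317.0 + 1.66×(118−98.4) = 533.22 kJ/kg
Q = 800000 kJ/min = 13333 kJ/s = 13333 kJ/s
ṁ = Q/Δh = 13333 / 533.22 = 25.006 kg/s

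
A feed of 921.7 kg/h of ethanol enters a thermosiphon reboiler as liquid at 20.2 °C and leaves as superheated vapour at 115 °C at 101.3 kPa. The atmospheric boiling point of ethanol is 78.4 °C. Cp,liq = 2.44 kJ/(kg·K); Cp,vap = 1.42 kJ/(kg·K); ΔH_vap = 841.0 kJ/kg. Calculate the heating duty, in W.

liquid 20.2→78.4 °C: 142.01 kJ/kg
vaporisation at 78.4 °C: 841 kJ/kg
vapour 78.4→115 °C: 51.972 kJ/kg
Δh = 142.01 + 841 + 51.972 = 1035 kJ/kg
Q = ṁ·Δh = 921.7 kg/h × 1035 kJ/kg = 953940 kJ/h
|Q| = 264.98 kW = 264980 W

Q = 265000 W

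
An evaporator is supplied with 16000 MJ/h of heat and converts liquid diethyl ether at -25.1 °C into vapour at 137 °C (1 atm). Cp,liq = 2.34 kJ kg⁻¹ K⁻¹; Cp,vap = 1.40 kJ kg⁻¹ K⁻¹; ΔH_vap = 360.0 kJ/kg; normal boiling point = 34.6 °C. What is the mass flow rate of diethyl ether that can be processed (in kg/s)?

ṁ = 6.91 kg/s

Δh = 2.34×(34.6−-25.1) + 360.0 + 1.40×(137−34.6) = 643.06 kJ/kg
Q = 16000 MJ/h = 4444.4 kJ/s = 4444.4 kJ/s
ṁ = Q/Δh = 4444.4 / 643.06 = 6.9114 kg/s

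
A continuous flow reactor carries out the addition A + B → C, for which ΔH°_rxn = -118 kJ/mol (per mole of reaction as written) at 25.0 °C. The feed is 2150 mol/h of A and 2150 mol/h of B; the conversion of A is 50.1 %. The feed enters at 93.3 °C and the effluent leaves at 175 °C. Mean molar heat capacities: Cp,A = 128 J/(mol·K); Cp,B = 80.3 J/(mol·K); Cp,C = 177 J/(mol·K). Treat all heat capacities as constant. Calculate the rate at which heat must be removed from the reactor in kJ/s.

Extent of reaction ξ = 0.501 × 2150 = 1077.2 mol/h
Reaction term: ξ·ΔH°_rxn = 1077.2 × -118 = -127100 kJ/h
Sensible, feed 93.3→25 °C: -30588 kJ/h
Outlet flows (mol/h): A 1072.8, B 1072.8, C 1077.2
Sensible, products 25→175 °C: 62120 kJ/h
Q = ΔH = -95572 kJ/h = -26.548 kW
Heat removed = 26.548 kJ/s

Q_out = 26.5 kJ/s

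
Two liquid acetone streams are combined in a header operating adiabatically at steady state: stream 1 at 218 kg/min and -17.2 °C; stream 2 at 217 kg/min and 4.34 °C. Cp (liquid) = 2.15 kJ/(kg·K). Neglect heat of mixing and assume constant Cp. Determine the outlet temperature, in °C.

Energy balance with Q = 0: Σ ṁᵢCp,ᵢ(T_out − Tᵢ) = 0
Σ ṁᵢCp,ᵢTᵢ = 218×2.15×-17.2 + 217×2.15×4.34 = -6036.8
Σ ṁᵢCp,ᵢ = 218×2.15 + 217×2.15 = 935.25
T_out = -6036.8 / 935.25 = -6.4548 °C

T_out = -6.45 °C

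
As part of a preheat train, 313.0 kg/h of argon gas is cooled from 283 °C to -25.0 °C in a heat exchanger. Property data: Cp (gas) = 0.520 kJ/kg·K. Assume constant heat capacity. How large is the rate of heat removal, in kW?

Q_c = 13.9 kW

Q = ṁ·Cp·ΔT = 313.0 × 0.520 × (-25.0 − 283) = -50130 kJ/h
Converting: 50130 / 3600 s = 13.925 kW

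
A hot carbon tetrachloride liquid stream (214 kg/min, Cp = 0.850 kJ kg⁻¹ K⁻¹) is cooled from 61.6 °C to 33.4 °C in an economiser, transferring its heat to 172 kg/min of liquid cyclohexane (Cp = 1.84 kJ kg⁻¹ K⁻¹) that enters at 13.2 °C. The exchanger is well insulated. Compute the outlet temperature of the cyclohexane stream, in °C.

T_c,out = 29.4 °C

Heat released by hot stream: Q = 214 × 0.850 × (61.6 − 33.4) = 5129.6 kJ/min
Energy balance on cold side (adiabatic exchanger): Q = ṁ_c·Cp_c·(T_c,out − T_c,in)
T_c,out = 13.2 + 5129.6/(172 × 1.84) = 29.408 °C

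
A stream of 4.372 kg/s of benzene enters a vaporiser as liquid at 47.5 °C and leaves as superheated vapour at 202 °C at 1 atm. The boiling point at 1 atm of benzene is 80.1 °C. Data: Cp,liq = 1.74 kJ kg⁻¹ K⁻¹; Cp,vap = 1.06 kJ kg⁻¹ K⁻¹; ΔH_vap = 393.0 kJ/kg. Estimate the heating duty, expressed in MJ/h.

Q = 9110 MJ/h

liquid 47.5→80.1 °C: 56.724 kJ/kg
vaporisation at 80.1 °C: 393 kJ/kg
vapour 80.1→202 °C: 129.21 kJ/kg
Δh = 56.724 + 393 + 129.21 = 578.94 kJ/kg
Q = ṁ·Δh = 4.372 kg/s × 578.94 kJ/kg = 2531.1 kJ/s
|Q| = 2531.1 kW = 9112 MJ/h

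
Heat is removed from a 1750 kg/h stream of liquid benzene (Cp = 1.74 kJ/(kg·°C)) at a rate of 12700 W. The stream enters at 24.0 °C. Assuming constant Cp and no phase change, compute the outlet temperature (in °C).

Q = 12700 W = 45720 kJ/h
ΔT = Q/(ṁ·Cp) = 45720/(1750×1.74) = 15.015 K
T_out = 24.0 − 15.015 = 8.9852 °C

T_out = 8.99 °C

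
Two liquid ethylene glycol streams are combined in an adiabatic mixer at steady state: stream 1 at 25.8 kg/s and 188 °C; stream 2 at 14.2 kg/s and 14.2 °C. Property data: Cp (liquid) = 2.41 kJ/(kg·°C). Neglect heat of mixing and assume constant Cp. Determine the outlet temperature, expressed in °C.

Energy balance with Q = 0: Σ ṁᵢCp,ᵢ(T_out − Tᵢ) = 0
Σ ṁᵢCp,ᵢTᵢ = 25.8×2.41×188 + 14.2×2.41×14.2 = 12175
Σ ṁᵢCp,ᵢ = 25.8×2.41 + 14.2×2.41 = 96.4
T_out = 12175 / 96.4 = 126.3 °C

T_out = 126 °C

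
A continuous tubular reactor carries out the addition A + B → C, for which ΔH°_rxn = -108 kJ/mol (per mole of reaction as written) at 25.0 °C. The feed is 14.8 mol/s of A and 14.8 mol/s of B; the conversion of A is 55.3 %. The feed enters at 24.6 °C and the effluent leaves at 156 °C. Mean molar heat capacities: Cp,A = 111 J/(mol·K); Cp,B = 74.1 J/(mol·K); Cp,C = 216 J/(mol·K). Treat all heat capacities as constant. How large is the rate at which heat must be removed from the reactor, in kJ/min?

Extent of reaction ξ = 0.553 × 14.8 = 8.1844 mol/s
Reaction term: ξ·ΔH°_rxn = 8.1844 × -108 = -883.92 kJ/s
Sensible, feed 24.6→25 °C: 1.0958 kJ/s
Outlet flows (mol/s): A 6.6156, B 6.6156, C 8.1844
Sensible, products 25→156 °C: 392 kJ/s
Q = ΔH = -490.82 kJ/s = -490.82 kW
Heat removed = 29449 kJ/min

Q_out = 29400 kJ/min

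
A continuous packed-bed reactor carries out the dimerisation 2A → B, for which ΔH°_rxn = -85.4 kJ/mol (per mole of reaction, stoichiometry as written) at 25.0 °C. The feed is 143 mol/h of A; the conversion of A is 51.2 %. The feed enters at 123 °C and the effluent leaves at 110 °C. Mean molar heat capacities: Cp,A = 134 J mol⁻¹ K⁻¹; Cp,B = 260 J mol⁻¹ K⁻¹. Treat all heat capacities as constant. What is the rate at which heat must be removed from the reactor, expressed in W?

Q_out = 945 W

Extent of reaction ξ = 0.512 × 143 / 2 = 36.608 mol/h
Reaction term: ξ·ΔH°_rxn = 36.608 × -85.4 = -3126.3 kJ/h
Sensible, feed 123→25 °C: -1877.9 kJ/h
Outlet flows (mol/h): A 69.784, B 36.608
Sensible, products 25→110 °C: 1603.9 kJ/h
Q = ΔH = -3400.3 kJ/h = -0.94453 kW
Heat removed = 944.53 W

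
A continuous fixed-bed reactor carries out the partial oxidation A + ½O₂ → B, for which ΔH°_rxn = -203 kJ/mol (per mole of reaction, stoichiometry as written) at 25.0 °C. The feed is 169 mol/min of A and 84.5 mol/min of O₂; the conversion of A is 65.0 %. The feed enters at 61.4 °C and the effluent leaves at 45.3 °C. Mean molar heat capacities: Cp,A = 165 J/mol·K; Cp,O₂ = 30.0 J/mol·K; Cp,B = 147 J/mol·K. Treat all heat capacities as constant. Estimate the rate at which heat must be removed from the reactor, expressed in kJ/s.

Extent of reaction ξ = 0.650 × 169 = 109.85 mol/min
Reaction term: ξ·ΔH°_rxn = 109.85 × -203 = -22300 kJ/min
Sensible, feed 61.4→25 °C: -1107.3 kJ/min
Outlet flows (mol/min): A 59.15, O₂ 29.575, B 109.85
Sensible, products 25→45.3 °C: 543.94 kJ/min
Q = ΔH = -22863 kJ/min = -381.05 kW
Heat removed = 381.05 kJ/s

Q_out = 381 kJ/s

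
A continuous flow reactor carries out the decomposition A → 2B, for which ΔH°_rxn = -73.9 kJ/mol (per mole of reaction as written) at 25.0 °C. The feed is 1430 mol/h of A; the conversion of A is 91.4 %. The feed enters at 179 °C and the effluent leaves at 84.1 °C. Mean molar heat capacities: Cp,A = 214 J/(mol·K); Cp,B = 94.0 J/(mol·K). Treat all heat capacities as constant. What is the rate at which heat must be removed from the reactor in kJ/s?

Q_out = 35.5 kJ/s

Extent of reaction ξ = 0.914 × 1430 = 1307 mol/h
Reaction term: ξ·ΔH°_rxn = 1307 × -73.9 = -96589 kJ/h
Sensible, feed 179→25 °C: -47127 kJ/h
Outlet flows (mol/h): A 122.98, B 2614
Sensible, products 25→84.1 °C: 16077 kJ/h
Q = ΔH = -127640 kJ/h = -35.455 kW
Heat removed = 35.455 kJ/s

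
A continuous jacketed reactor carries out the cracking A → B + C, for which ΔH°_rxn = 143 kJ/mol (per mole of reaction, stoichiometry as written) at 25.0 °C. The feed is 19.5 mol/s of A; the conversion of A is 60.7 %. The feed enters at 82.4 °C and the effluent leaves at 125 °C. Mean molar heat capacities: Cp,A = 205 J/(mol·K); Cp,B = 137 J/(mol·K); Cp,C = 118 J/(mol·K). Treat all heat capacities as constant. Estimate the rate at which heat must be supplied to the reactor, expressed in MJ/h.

Extent of reaction ξ = 0.607 × 19.5 = 11.836 mol/s
Reaction term: ξ·ΔH°_rxn = 11.836 × 143 = 1692.6 kJ/s
Sensible, feed 82.4→25 °C: -229.46 kJ/s
Outlet flows (mol/s): A 7.6635, B 11.836, C 11.836
Sensible, products 25→125 °C: 458.93 kJ/s
Q = ΔH = 1922.1 kJ/s = 1922.1 kW
Heat supplied = 6919.5 MJ/h

Q_in = 6920 MJ/h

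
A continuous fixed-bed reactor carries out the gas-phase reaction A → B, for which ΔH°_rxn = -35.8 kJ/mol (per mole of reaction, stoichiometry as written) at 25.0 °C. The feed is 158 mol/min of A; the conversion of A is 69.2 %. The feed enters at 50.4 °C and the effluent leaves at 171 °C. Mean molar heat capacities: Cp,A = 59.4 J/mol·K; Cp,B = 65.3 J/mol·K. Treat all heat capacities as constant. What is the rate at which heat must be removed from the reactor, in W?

Q_out = 44800 W

Extent of reaction ξ = 0.692 × 158 = 109.34 mol/min
Reaction term: ξ·ΔH°_rxn = 109.34 × -35.8 = -3914.2 kJ/min
Sensible, feed 50.4→25 °C: -238.38 kJ/min
Outlet flows (mol/min): A 48.664, B 109.34
Sensible, products 25→171 °C: 1464.4 kJ/min
Q = ΔH = -2688.2 kJ/min = -44.803 kW
Heat removed = 44803 W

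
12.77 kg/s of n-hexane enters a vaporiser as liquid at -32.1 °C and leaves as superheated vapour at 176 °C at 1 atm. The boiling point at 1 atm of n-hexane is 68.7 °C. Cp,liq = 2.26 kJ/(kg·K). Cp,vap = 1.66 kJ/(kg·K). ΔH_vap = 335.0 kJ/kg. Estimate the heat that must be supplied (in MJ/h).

liquid -32.1→68.7 °C: 227.81 kJ/kg
vaporisation at 68.7 °C: 335 kJ/kg
vapour 68.7→176 °C: 178.12 kJ/kg
Δh = 227.81 + 335 + 178.12 = 740.93 kJ/kg
Q = ṁ·Δh = 12.77 kg/s × 740.93 kJ/kg = 9461.6 kJ/s
|Q| = 9461.6 kW = 34062 MJ/h

Q = 34100 MJ/h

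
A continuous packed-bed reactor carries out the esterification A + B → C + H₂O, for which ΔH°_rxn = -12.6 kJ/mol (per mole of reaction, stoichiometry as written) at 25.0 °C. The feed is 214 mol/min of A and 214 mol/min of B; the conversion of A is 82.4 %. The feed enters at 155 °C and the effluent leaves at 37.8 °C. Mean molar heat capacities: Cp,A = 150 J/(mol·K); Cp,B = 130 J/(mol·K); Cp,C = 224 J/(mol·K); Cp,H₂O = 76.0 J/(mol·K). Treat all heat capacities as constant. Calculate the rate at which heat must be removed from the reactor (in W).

Q_out = 153000 W

Extent of reaction ξ = 0.824 × 214 = 176.34 mol/min
Reaction term: ξ·ΔH°_rxn = 176.34 × -12.6 = -2221.8 kJ/min
Sensible, feed 155→25 °C: -7789.6 kJ/min
Outlet flows (mol/min): A 37.664, B 37.664, C 176.34, H₂O 176.34
Sensible, products 25→37.8 °C: 812.12 kJ/min
Q = ΔH = -9199.3 kJ/min = -153.32 kW
Heat removed = 153320 W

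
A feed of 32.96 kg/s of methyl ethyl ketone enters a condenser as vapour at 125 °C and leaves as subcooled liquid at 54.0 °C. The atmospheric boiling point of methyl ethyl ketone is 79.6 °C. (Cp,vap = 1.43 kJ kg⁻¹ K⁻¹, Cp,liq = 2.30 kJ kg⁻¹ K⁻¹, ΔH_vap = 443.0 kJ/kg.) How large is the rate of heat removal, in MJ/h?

vapour 125→79.6 °C: -64.922 kJ/kg
condensation at 79.6 °C: -443 kJ/kg
liquid 79.6→54.0 °C: -58.88 kJ/kg
Δh = -64.922 + -443 + -58.88 = -566.8 kJ/kg
Q = ṁ·Δh = 32.96 kg/s × -566.8 kJ/kg = -18682 kJ/s
|Q| = 18682 kW = 67254 MJ/h

Q_c = 67300 MJ/h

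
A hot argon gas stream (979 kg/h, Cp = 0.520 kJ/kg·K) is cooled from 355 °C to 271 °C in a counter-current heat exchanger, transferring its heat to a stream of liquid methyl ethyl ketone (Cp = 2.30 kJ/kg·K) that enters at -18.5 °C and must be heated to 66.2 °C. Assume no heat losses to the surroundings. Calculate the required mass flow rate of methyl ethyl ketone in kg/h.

Heat released by hot stream: Q = 979 × 0.520 × (355 − 271) = 42763 kJ/h
Energy balance on cold side (adiabatic exchanger): Q = ṁ_c·Cp_c·(T_c,out − T_c,in)
ṁ_c = 42763 / [2.30 × (66.2 − -18.5)] = 219.51 kg/h

ṁ_c = 220 kg/h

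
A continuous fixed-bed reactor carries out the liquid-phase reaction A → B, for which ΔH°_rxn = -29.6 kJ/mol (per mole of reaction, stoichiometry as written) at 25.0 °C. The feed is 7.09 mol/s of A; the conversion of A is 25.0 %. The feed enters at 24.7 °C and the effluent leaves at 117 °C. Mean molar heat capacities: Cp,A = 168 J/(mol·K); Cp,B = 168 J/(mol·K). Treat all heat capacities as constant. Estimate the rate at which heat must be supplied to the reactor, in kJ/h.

Extent of reaction ξ = 0.250 × 7.09 = 1.7725 mol/s
Reaction term: ξ·ΔH°_rxn = 1.7725 × -29.6 = -52.466 kJ/s
Sensible, feed 24.7→25 °C: 0.35734 kJ/s
Outlet flows (mol/s): A 5.3175, B 1.7725
Sensible, products 25→117 °C: 109.58 kJ/s
Q = ΔH = 57.474 kJ/s = 57.474 kW
Heat supplied = 206910 kJ/h

Q_in = 207000 kJ/h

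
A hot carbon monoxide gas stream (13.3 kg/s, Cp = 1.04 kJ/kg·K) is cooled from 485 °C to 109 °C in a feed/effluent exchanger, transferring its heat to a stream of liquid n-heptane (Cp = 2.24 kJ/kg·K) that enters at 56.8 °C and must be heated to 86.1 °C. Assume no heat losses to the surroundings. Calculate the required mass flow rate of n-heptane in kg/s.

Heat released by hot stream: Q = 13.3 × 1.04 × (485 − 109) = 5200.8 kJ/s
Energy balance on cold side (adiabatic exchanger): Q = ṁ_c·Cp_c·(T_c,out − T_c,in)
ṁ_c = 5200.8 / [2.24 × (86.1 − 56.8)] = 79.242 kg/s

ṁ_c = 79.2 kg/s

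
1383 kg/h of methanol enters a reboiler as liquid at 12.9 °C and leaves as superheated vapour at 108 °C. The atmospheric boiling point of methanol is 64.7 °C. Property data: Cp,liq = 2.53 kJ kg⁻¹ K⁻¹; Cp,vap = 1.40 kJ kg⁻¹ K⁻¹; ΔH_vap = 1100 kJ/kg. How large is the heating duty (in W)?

liquid 12.9→64.7 °C: 131.05 kJ/kg
vaporisation at 64.7 °C: 1100 kJ/kg
vapour 64.7→108 °C: 60.62 kJ/kg
Δh = 131.05 + 1100 + 60.62 = 1291.7 kJ/kg
Q = ṁ·Δh = 1383 kg/h × 1291.7 kJ/kg = 1.7864e+06 kJ/h
|Q| = 496.22 kW = 496220 W

Q = 496000 W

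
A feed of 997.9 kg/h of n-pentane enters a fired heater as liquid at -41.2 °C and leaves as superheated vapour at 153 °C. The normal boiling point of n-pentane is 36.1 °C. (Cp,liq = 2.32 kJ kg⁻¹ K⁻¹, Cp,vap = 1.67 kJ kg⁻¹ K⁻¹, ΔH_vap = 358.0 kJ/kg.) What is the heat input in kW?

Q = 203 kW

liquid -41.2→36.1 °C: 179.34 kJ/kg
vaporisation at 36.1 °C: 358 kJ/kg
vapour 36.1→153 °C: 195.22 kJ/kg
Δh = 179.34 + 358 + 195.22 = 732.56 kJ/kg
Q = ṁ·Δh = 997.9 kg/h × 732.56 kJ/kg = 731020 kJ/h
|Q| = 203.06 kW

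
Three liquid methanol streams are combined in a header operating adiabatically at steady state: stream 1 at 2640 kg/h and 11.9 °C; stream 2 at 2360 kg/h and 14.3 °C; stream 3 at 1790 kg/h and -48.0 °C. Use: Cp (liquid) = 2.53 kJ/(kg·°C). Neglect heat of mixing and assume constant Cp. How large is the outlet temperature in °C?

T_out = -3.06 °C

Adiabatic, steady state ⇒ Σ ṁᵢCp,ᵢ(T_out − Tᵢ) = 0
Σ ṁᵢCp,ᵢTᵢ = 2640×2.53×11.9 + 2360×2.53×14.3 + 1790×2.53×-48.0 = -52513
Σ ṁᵢCp,ᵢ = 2640×2.53 + 2360×2.53 + 1790×2.53 = 17179
T_out = -52513 / 17179 = -3.0568 °C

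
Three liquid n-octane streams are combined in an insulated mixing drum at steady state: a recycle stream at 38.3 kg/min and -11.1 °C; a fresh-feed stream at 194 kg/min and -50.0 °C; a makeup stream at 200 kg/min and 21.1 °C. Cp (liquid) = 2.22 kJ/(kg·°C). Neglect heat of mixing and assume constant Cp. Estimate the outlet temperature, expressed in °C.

T_out = -13.7 °C

No heat crosses the boundary, so H_out = H_in.
Σ ṁᵢCp,ᵢTᵢ = 38.3×2.22×-11.1 + 194×2.22×-50.0 + 200×2.22×21.1 = -13109
Σ ṁᵢCp,ᵢ = 38.3×2.22 + 194×2.22 + 200×2.22 = 959.71
T_out = -13109 / 959.71 = -13.66 °C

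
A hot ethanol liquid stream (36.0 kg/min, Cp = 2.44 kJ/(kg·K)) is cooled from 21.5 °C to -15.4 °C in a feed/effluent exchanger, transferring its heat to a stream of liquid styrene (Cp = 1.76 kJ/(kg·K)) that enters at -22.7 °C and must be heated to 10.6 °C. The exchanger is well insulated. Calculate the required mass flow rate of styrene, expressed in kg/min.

Heat released by hot stream: Q = 36.0 × 2.44 × (21.5 − -15.4) = 3241.3 kJ/min
Energy balance on cold side (adiabatic exchanger): Q = ṁ_c·Cp_c·(T_c,out − T_c,in)
ṁ_c = 3241.3 / [1.76 × (10.6 − -22.7)] = 55.305 kg/min

ṁ_c = 55.3 kg/min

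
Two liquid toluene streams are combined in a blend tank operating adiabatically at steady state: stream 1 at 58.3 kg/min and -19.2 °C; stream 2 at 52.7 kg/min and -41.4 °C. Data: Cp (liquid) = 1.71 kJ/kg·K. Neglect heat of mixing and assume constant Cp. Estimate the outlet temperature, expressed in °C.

Adiabatic, steady state ⇒ Σ ṁᵢCp,ᵢ(T_out − Tᵢ) = 0
Σ ṁᵢCp,ᵢTᵢ = 58.3×1.71×-19.2 + 52.7×1.71×-41.4 = -5644.9
Σ ṁᵢCp,ᵢ = 58.3×1.71 + 52.7×1.71 = 189.81
T_out = -5644.9 / 189.81 = -29.74 °C

T_out = -29.7 °C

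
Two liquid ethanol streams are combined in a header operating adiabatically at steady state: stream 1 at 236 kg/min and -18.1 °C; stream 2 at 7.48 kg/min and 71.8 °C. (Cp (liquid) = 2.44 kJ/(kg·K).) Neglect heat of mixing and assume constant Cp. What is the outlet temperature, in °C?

T_out = -15.3 °C

No heat crosses the boundary, so H_out = H_in.
Σ ṁᵢCp,ᵢTᵢ = 236×2.44×-18.1 + 7.48×2.44×71.8 = -9112.3
Σ ṁᵢCp,ᵢ = 236×2.44 + 7.48×2.44 = 594.09
T_out = -9112.3 / 594.09 = -15.338 °C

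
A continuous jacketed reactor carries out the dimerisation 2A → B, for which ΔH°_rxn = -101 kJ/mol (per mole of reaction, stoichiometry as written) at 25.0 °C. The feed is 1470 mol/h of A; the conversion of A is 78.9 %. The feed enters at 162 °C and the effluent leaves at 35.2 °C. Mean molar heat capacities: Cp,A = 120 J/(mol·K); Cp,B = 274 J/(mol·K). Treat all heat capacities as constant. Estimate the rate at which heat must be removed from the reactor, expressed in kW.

Extent of reaction ξ = 0.789 × 1470 / 2 = 579.92 mol/h
Reaction term: ξ·ΔH°_rxn = 579.92 × -101 = -58571 kJ/h
Sensible, feed 162→25 °C: -24167 kJ/h
Outlet flows (mol/h): A 310.17, B 579.92
Sensible, products 25→35.2 °C: 2000.4 kJ/h
Q = ΔH = -80738 kJ/h = -22.427 kW
Heat removed = 22.427 kW

Q_out = 22.4 kW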